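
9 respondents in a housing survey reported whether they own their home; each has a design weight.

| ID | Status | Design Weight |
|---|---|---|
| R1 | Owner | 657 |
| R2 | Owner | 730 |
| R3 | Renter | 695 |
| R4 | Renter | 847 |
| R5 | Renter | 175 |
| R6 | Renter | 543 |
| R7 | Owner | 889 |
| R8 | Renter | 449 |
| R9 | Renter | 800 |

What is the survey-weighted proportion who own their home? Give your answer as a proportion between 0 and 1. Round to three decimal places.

Sum of weights for 'Owner' = 657 + 730 + 889 = 2276
Total weight = 657 + 730 + 695 + 847 + 175 + 543 + 889 + 449 + 800 = 5785
Weighted proportion = 2276 / 5785 = 0.39343129

0.393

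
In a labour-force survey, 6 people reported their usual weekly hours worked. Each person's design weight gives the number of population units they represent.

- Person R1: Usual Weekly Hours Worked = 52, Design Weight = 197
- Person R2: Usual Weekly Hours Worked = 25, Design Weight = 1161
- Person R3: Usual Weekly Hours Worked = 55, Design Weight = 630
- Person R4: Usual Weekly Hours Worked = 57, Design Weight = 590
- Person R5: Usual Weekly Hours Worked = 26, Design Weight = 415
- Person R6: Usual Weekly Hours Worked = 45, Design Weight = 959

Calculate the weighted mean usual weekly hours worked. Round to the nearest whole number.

41

Weighted sum = 52×197 + 25×1161 + 55×630 + 57×590 + 26×415 + 45×959
  = 10244 + 29025 + 34650 + 33630 + 10790 + 43155 = 161494
Sum of weights = 197 + 1161 + 630 + 590 + 415 + 959 = 3952
Weighted mean = 161494 / 3952 = 40.863866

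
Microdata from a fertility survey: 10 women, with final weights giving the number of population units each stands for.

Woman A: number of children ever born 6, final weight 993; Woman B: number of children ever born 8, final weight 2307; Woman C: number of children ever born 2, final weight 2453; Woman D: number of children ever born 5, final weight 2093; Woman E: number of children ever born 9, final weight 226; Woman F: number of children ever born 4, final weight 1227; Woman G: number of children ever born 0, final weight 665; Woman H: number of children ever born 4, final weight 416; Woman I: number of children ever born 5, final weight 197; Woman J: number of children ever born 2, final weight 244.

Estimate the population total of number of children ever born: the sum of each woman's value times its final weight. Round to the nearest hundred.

49900

Weighted total = 6×993 + 8×2307 + 2×2453 + 5×2093 + 9×226 + 4×1227 + 0×665 + 4×416 + 5×197 + 2×244
  = 5958 + 18456 + 4906 + 10465 + 2034 + 4908 + 0 + 1664 + 985 + 488 = 49864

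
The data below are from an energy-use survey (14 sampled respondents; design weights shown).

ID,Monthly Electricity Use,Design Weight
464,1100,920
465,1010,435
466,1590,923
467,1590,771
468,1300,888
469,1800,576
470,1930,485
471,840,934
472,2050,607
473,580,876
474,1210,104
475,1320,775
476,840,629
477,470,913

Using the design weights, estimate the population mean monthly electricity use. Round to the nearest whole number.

Weighted sum = 11915360
Sum of weights = 9836
Weighted mean = 11915360 / 9836 = 1211.403

1211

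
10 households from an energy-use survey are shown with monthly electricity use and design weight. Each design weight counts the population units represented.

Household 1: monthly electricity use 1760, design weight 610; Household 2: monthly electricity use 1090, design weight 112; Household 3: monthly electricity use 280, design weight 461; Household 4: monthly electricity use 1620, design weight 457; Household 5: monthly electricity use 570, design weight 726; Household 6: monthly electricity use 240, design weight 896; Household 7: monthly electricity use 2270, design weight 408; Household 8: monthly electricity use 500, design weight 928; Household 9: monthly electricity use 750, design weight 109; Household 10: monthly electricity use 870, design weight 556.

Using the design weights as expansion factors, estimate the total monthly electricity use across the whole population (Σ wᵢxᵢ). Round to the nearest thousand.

4650000

Weighted total = 1760×610 + 1090×112 + 280×461 + 1620×457 + 570×726 + 240×896 + 2270×408 + 500×928 + 750×109 + 870×556
  = 1073600 + 122080 + 129080 + 740340 + 413820 + 215040 + 926160 + 464000 + 81750 + 483720 = 4649590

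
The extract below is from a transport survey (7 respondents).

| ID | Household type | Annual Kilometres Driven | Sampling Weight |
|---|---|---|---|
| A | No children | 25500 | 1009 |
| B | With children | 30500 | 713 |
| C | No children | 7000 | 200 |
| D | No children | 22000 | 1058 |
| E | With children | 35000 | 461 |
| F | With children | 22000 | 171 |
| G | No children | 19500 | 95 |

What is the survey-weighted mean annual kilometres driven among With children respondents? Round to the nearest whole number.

With children rows: B, E, F
Weighted sum = 30500×713 + 35000×461 + 22000×171
  = 21746500 + 16135000 + 3762000 = 41643500
Sum of weights = 713 + 461 + 171 = 1345
Weighted mean = 41643500 / 1345 = 30961.71

30962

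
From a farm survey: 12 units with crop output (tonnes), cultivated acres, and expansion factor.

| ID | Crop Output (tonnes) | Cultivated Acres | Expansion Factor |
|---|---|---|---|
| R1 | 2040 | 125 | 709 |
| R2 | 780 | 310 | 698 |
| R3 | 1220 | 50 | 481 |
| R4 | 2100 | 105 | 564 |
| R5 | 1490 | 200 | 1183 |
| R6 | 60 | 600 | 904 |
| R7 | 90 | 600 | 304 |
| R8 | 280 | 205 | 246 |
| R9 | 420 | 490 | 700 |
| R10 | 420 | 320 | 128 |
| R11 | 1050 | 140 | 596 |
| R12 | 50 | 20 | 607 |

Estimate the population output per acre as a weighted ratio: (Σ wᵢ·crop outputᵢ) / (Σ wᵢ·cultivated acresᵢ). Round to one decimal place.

Σ wᵢ·y = 2040×709 + 780×698 + 1220×481 + 2100×564 + 1490×1183 + 60×904 + 90×304 + 280×246 + 420×700 + 420×128 + 1050×596 + 50×607
  = 1446360 + 544440 + 586820 + 1184400 + 1762670 + 54240 + 27360 + 68880 + 294000 + 53760 + 625800 + 30350 = 6679080
Σ wᵢ·x = 125×709 + 310×698 + 50×481 + 105×564 + 200×1183 + 600×904 + 600×304 + 205×246 + 490×700 + 320×128 + 140×596 + 20×607
  = 88625 + 216380 + 24050 + 59220 + 236600 + 542400 + 182400 + 50430 + 343000 + 40960 + 83440 + 12140 = 1879645
Ratio = 6679080 / 1879645 = 3.5533731

3.6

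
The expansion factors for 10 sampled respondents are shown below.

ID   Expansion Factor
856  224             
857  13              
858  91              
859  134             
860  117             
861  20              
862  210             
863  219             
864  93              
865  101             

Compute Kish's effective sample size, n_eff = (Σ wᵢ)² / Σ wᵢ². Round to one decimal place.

7.4

Σ wᵢ = 224 + 13 + 91 + 134 + 117 + 20 + 210 + 219 + 93 + 101 = 1222
Σ wᵢ² = 50176 + 169 + 8281 + 17956 + 13689 + 400 + 44100 + 47961 + 8649 + 10201 = 201582
n_eff = 1222² / 201582 = 1493284 / 201582 = 7.4078241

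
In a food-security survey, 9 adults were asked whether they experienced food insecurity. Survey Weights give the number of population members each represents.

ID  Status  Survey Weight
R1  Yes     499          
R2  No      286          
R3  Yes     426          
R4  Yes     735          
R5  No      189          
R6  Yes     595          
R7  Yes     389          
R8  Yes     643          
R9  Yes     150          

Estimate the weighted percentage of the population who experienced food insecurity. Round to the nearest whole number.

Sum of weights for 'Yes' = 499 + 426 + 735 + 595 + 389 + 643 + 150 = 3437
Total weight = 499 + 286 + 426 + 735 + 189 + 595 + 389 + 643 + 150 = 3912
Weighted proportion = 3437 / 3912 = 0.87857873 → 87.857873%

88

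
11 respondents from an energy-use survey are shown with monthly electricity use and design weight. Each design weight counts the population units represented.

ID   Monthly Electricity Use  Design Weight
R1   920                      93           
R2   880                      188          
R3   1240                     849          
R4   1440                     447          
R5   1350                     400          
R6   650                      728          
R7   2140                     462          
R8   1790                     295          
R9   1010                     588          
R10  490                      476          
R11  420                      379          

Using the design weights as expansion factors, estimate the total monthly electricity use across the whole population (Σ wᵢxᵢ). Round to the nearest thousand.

Weighted total = 920×93 + 880×188 + 1240×849 + 1440×447 + 1350×400 + 650×728 + 2140×462 + 1790×295 + 1010×588 + 490×476 + 420×379
  = 85560 + 165440 + 1052760 + 643680 + 540000 + 473200 + 988680 + 528050 + 593880 + 233240 + 159180 = 5463670

5464000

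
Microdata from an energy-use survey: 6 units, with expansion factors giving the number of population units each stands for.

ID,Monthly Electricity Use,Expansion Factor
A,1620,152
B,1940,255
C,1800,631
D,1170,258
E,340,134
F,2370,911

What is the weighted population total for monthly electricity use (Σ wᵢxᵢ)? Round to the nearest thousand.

Weighted total = 1620×152 + 1940×255 + 1800×631 + 1170×258 + 340×134 + 2370×911
  = 4383230

4383000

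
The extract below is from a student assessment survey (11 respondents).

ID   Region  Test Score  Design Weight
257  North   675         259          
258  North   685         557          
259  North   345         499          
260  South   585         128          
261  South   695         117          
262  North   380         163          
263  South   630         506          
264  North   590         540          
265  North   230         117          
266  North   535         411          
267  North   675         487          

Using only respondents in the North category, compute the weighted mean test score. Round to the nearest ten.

560

North rows: 257, 258, 259, 262, 264, 265, 266, 267
Weighted sum = 1684585
Sum of weights = 259 + 557 + 499 + 163 + 540 + 117 + 411 + 487 = 3033
Weighted mean = 1684585 / 3033 = 555.41873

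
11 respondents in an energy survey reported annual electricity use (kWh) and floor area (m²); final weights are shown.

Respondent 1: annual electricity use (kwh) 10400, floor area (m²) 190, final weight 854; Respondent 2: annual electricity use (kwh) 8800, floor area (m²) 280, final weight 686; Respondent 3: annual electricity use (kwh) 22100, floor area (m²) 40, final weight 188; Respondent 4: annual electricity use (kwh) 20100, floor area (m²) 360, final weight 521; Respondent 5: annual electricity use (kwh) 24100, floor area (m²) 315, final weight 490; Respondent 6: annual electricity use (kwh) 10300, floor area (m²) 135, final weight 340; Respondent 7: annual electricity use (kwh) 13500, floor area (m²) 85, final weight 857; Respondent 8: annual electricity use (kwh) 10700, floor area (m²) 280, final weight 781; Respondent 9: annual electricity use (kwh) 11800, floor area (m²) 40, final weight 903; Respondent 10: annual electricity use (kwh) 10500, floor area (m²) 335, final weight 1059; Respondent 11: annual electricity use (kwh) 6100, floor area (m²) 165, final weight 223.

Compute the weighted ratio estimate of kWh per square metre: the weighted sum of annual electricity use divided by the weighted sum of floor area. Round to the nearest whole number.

60

Σ wᵢ·y = 10400×854 + 8800×686 + 22100×188 + 20100×521 + 24100×490 + 10300×340 + 13500×857 + 10700×781 + 11800×903 + 10500×1059 + 6100×223
  = 8881600 + 6036800 + 4154800 + 10472100 + 11809000 + 3502000 + 11569500 + 8356700 + 10655400 + 11119500 + 1360300 = 87917700
Σ wᵢ·x = 190×854 + 280×686 + 40×188 + 360×521 + 315×490 + 135×340 + 85×857 + 280×781 + 40×903 + 335×1059 + 165×223
  = 162260 + 192080 + 7520 + 187560 + 154350 + 45900 + 72845 + 218680 + 36120 + 354765 + 36795 = 1468875
Ratio = 87917700 / 1468875 = 59.853766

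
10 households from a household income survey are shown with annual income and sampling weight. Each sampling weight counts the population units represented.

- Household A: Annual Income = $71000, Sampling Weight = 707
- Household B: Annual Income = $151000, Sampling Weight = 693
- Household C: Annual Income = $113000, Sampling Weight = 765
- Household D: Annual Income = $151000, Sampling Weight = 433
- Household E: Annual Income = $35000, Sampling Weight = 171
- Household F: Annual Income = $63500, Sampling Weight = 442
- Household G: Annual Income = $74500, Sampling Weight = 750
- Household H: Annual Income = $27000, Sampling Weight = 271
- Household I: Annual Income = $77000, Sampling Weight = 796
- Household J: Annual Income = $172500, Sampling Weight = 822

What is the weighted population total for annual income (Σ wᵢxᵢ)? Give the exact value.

606999000

Weighted total = 71000×707 + 151000×693 + 113000×765 + 151000×433 + 35000×171 + 63500×442 + 74500×750 + 27000×271 + 77000×796 + 172500×822
  = 50197000 + 104643000 + 86445000 + 65383000 + 5985000 + 28067000 + 55875000 + 7317000 + 61292000 + 141795000 = 606999000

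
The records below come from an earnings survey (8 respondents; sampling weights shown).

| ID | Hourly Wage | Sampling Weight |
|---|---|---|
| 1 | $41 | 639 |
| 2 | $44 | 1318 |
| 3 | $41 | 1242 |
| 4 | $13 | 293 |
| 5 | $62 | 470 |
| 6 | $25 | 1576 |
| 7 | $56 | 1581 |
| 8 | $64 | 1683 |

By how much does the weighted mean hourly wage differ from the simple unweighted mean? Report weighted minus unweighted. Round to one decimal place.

Unweighted sum = 41 + 44 + 41 + 13 + 62 + 25 + 56 + 64 = 346
Unweighted mean = 346 / 8 = 43.25
Weighted sum = 41×639 + 44×1318 + 41×1242 + 13×293 + 62×470 + 25×1576 + 56×1581 + 64×1683
  = 403710
Sum of weights = 8802
Weighted mean = 403710 / 8802 = 45.865712
Difference (weighted minus unweighted) = 2.6157123

2.6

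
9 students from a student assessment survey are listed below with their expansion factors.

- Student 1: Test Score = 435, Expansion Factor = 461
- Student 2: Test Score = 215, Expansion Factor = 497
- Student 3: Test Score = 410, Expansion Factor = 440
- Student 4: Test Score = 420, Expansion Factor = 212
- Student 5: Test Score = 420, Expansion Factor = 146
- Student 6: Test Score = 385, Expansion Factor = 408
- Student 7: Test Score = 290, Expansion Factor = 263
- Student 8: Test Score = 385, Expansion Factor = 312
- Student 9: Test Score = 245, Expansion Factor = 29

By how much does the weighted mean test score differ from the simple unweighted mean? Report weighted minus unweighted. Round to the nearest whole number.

Unweighted sum = 435 + 215 + 410 + 420 + 420 + 385 + 290 + 385 + 245 = 3205
Unweighted mean = 3205 / 9 = 356.11111
Weighted sum = 435×461 + 215×497 + 410×440 + 420×212 + 420×146 + 385×408 + 290×263 + 385×312 + 245×29
  = 200535 + 106855 + 180400 + 89040 + 61320 + 157080 + 76270 + 120120 + 7105 = 998725
Sum of weights = 461 + 497 + 440 + 212 + 146 + 408 + 263 + 312 + 29 = 2768
Weighted mean = 998725 / 2768 = 360.81105
Difference (weighted minus unweighted) = 4.6999438

5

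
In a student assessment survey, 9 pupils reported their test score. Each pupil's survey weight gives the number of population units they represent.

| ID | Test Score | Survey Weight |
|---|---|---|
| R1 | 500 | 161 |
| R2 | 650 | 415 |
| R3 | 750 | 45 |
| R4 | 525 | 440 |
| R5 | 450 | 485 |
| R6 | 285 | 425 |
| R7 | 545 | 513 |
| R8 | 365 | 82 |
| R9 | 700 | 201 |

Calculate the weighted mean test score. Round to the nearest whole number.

508

Weighted sum = 1404590
Sum of weights = 161 + 415 + 45 + 440 + 485 + 425 + 513 + 82 + 201 = 2767
Weighted mean = 1404590 / 2767 = 507.62197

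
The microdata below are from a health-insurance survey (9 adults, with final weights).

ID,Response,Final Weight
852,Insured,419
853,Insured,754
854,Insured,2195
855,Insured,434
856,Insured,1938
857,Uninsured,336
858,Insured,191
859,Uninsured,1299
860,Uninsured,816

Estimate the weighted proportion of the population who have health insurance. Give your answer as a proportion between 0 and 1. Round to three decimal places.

0.708

Sum of weights for 'Insured' = 419 + 754 + 2195 + 434 + 1938 + 191 = 5931
Total weight = 419 + 754 + 2195 + 434 + 1938 + 336 + 191 + 1299 + 816 = 8382
Weighted proportion = 5931 / 8382 = 0.70758769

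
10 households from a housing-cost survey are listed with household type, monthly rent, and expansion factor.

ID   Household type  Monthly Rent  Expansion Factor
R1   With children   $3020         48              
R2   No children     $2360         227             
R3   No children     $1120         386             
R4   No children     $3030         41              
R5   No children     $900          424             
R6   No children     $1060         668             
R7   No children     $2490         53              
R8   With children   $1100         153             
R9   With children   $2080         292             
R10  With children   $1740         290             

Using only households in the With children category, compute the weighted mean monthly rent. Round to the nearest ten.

With children rows: R1, R8, R9, R10
Weighted sum = 3020×48 + 1100×153 + 2080×292 + 1740×290
  = 1425220
Sum of weights = 48 + 153 + 292 + 290 = 783
Weighted mean = 1425220 / 783 = 1820.2043

1820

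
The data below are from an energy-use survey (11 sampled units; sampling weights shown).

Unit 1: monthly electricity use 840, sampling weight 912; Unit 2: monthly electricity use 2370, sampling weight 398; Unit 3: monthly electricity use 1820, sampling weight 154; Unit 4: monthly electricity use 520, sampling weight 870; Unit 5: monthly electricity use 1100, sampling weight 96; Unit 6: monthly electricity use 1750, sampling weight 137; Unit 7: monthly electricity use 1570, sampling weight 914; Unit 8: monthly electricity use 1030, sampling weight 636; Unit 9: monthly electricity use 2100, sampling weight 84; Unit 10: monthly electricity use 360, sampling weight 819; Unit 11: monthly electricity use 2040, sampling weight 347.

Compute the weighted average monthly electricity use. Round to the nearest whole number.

1128

Weighted sum = 840×912 + 2370×398 + 1820×154 + 520×870 + 1100×96 + 1750×137 + 1570×914 + 1030×636 + 2100×84 + 360×819 + 2040×347
  = 766080 + 943260 + 280280 + 452400 + 105600 + 239750 + 1434980 + 655080 + 176400 + 294840 + 707880 = 6056550
Sum of weights = 5367
Weighted mean = 6056550 / 5367 = 1128.4796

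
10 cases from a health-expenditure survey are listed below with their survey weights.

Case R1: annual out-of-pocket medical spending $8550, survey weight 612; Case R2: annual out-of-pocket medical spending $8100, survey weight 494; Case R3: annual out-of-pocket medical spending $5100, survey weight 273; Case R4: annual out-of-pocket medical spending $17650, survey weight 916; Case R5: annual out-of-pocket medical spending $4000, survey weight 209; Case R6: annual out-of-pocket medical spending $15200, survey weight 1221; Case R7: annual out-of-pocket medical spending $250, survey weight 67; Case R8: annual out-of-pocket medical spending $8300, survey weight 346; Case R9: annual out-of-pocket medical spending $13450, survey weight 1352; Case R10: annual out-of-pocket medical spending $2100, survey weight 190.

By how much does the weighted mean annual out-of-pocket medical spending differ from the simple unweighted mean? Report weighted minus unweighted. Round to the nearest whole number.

3642

Unweighted sum = 8550 + 8100 + 5100 + 17650 + 4000 + 15200 + 250 + 8300 + 13450 + 2100 = 82700
Unweighted mean = 82700 / 10 = 8270
Weighted sum = 8550×612 + 8100×494 + 5100×273 + 17650×916 + 4000×209 + 15200×1221 + 250×67 + 8300×346 + 13450×1352 + 2100×190
  = 5232600 + 4001400 + 1392300 + 16167400 + 836000 + 18559200 + 16750 + 2871800 + 18184400 + 399000 = 67660850
Sum of weights = 5680
Weighted mean = 67660850 / 5680 = 11912.121
Difference (weighted minus unweighted) = 3642.1215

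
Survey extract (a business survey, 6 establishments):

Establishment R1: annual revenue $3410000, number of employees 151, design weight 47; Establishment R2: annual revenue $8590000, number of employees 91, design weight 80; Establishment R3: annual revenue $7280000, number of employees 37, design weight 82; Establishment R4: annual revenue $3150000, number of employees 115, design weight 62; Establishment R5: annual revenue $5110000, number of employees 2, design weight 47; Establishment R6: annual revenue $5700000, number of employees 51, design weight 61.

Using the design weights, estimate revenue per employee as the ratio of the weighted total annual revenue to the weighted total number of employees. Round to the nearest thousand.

Σ wᵢ·y = 2227600000
Σ wᵢ·x = 151×47 + 91×80 + 37×82 + 115×62 + 2×47 + 51×61
  = 7097 + 7280 + 3034 + 7130 + 94 + 3111 = 27746
Ratio = 2227600000 / 27746 = 80285.447

80000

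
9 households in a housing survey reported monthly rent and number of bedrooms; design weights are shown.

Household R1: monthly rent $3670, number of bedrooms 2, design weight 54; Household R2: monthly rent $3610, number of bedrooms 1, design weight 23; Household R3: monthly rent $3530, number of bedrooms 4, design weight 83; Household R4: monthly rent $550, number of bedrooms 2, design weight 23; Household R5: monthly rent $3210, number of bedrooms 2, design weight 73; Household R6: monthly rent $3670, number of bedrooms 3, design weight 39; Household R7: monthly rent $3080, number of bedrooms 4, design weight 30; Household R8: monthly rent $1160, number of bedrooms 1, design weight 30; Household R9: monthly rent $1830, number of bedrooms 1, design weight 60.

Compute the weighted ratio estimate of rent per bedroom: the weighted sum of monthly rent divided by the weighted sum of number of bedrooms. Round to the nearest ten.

1220

Σ wᵢ·y = 3670×54 + 3610×23 + 3530×83 + 550×23 + 3210×73 + 3670×39 + 3080×30 + 1160×30 + 1830×60
  = 198180 + 83030 + 292990 + 12650 + 234330 + 143130 + 92400 + 34800 + 109800 = 1201310
Σ wᵢ·x = 2×54 + 1×23 + 4×83 + 2×23 + 2×73 + 3×39 + 4×30 + 1×30 + 1×60
  = 108 + 23 + 332 + 46 + 146 + 117 + 120 + 30 + 60 = 982
Ratio = 1201310 / 982 = 1223.3299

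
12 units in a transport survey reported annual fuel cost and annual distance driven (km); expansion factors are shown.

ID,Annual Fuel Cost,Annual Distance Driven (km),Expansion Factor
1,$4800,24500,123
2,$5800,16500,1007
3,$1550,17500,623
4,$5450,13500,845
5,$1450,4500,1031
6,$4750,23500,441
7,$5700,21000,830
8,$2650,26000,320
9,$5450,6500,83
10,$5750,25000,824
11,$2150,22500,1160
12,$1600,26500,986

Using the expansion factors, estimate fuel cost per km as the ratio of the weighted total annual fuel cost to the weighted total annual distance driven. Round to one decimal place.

Σ wᵢ·y = 4800×123 + 5800×1007 + 1550×623 + 5450×845 + 1450×1031 + 4750×441 + 5700×830 + 2650×320 + 5450×83 + 5750×824 + 2150×1160 + 1600×986
  = 590400 + 5840600 + 965650 + 4605250 + 1494950 + 2094750 + 4731000 + 848000 + 452350 + 4738000 + 2494000 + 1577600 = 30432550
Σ wᵢ·x = 24500×123 + 16500×1007 + 17500×623 + 13500×845 + 4500×1031 + 23500×441 + 21000×830 + 26000×320 + 6500×83 + 25000×824 + 22500×1160 + 26500×986
  = 3013500 + 16615500 + 10902500 + 11407500 + 4639500 + 10363500 + 17430000 + 8320000 + 539500 + 20600000 + 26100000 + 26129000 = 156060500
Ratio = 30432550 / 156060500 = 0.19500482

0.2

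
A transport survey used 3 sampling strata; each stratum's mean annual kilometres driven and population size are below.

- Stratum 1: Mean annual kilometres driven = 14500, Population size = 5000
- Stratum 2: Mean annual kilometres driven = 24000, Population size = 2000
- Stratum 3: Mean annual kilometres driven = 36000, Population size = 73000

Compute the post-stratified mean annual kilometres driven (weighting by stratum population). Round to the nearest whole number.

34356

Σ Nₕ·x̄ₕ = 14500×5000 + 24000×2000 + 36000×73000
  = 2748500000
Σ Nₕ = 80000
Overall mean = 2748500000 / 80000 = 34356.25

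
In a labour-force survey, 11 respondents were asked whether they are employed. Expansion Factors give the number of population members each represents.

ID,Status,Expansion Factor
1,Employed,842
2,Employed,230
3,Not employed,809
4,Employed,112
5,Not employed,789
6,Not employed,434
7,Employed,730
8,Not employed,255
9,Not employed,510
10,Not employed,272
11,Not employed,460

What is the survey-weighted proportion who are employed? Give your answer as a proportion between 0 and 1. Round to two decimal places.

0.35

Sum of weights for 'Employed' = 842 + 230 + 112 + 730 = 1914
Total weight = 842 + 230 + 809 + 112 + 789 + 434 + 730 + 255 + 510 + 272 + 460 = 5443
Weighted proportion = 1914 / 5443 = 0.35164431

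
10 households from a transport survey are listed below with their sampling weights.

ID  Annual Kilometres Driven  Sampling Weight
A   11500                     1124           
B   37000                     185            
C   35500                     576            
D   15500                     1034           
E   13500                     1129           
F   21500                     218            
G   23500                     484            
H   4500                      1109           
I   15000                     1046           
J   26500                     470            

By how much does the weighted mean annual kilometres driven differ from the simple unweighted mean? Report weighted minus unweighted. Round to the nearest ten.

Unweighted sum = 11500 + 37000 + 35500 + 15500 + 13500 + 21500 + 23500 + 4500 + 15000 + 26500 = 204000
Unweighted mean = 204000 / 10 = 20400
Weighted sum = 120684000
Sum of weights = 1124 + 185 + 576 + 1034 + 1129 + 218 + 484 + 1109 + 1046 + 470 = 7375
Weighted mean = 120684000 / 7375 = 16363.932
Difference (weighted minus unweighted) = -4036.0678

-4040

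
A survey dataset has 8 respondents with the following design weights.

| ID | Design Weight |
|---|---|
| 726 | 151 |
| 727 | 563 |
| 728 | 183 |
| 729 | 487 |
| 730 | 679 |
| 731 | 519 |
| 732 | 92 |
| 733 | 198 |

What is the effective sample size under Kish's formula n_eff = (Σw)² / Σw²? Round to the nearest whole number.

6

Σ wᵢ = 151 + 563 + 183 + 487 + 679 + 519 + 92 + 198 = 2872
Σ wᵢ² = 22801 + 316969 + 33489 + 237169 + 461041 + 269361 + 8464 + 39204 = 1388498
n_eff = 2872² / 1388498 = 8248384 / 1388498 = 5.9405084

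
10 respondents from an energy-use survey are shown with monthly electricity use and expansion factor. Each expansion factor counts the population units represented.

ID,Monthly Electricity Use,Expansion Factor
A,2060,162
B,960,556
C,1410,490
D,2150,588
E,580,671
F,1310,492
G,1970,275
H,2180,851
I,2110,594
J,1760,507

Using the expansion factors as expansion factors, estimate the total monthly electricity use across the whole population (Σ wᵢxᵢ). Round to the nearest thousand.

Weighted total = 2060×162 + 960×556 + 1410×490 + 2150×588 + 580×671 + 1310×492 + 1970×275 + 2180×851 + 2110×594 + 1760×507
  = 333720 + 533760 + 690900 + 1264200 + 389180 + 644520 + 541750 + 1855180 + 1253340 + 892320 = 8398870

8399000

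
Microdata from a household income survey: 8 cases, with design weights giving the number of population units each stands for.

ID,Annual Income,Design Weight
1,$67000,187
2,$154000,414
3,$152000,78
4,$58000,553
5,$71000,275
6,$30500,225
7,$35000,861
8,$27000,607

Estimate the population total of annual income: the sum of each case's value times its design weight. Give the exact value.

Weighted total = 67000×187 + 154000×414 + 152000×78 + 58000×553 + 71000×275 + 30500×225 + 35000×861 + 27000×607
  = 12529000 + 63756000 + 11856000 + 32074000 + 19525000 + 6862500 + 30135000 + 16389000 = 193126500

193126500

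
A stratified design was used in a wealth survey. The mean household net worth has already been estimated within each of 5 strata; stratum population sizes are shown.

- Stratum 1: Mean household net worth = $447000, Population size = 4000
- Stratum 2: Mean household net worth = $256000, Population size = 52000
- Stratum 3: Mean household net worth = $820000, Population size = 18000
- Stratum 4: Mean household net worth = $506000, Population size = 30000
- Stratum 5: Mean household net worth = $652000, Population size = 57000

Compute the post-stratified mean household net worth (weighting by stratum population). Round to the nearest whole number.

Σ Nₕ·x̄ₕ = 447000×4000 + 256000×52000 + 820000×18000 + 506000×30000 + 652000×57000
  = 1788000000 + 13312000000 + 14760000000 + 15180000000 + 37164000000 = 82204000000
Σ Nₕ = 161000
Overall mean = 82204000000 / 161000 = 510583.85

510584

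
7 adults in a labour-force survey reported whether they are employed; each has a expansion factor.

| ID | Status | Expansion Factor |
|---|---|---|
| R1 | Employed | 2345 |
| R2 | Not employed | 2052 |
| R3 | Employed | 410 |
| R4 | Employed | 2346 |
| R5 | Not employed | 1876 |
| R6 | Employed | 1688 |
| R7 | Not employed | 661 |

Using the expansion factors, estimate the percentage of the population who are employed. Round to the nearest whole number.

60

Sum of weights for 'Employed' = 2345 + 410 + 2346 + 1688 = 6789
Total weight = 11378
Weighted proportion = 6789 / 11378 = 0.5966778 → 59.66778%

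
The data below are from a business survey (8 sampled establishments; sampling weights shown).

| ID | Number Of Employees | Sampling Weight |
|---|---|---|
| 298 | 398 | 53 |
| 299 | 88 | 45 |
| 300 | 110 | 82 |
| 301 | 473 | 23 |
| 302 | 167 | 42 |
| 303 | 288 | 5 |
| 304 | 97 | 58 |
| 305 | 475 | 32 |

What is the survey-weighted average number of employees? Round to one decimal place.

218.3

Weighted sum = 398×53 + 88×45 + 110×82 + 473×23 + 167×42 + 288×5 + 97×58 + 475×32
  = 21094 + 3960 + 9020 + 10879 + 7014 + 1440 + 5626 + 15200 = 74233
Sum of weights = 53 + 45 + 82 + 23 + 42 + 5 + 58 + 32 = 340
Weighted mean = 74233 / 340 = 218.33235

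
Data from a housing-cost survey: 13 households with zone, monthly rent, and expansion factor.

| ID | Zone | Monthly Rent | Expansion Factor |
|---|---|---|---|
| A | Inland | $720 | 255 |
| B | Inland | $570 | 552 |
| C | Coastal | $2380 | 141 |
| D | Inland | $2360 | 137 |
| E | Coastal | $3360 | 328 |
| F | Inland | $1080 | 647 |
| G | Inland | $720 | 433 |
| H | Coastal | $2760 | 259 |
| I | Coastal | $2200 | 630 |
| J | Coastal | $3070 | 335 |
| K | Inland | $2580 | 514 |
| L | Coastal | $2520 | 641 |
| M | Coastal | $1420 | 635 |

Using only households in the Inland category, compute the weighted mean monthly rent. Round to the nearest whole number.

1244

Inland rows: A, B, D, F, G, K
Weighted sum = 720×255 + 570×552 + 2360×137 + 1080×647 + 720×433 + 2580×514
  = 183600 + 314640 + 323320 + 698760 + 311760 + 1326120 = 3158200
Sum of weights = 255 + 552 + 137 + 647 + 433 + 514 = 2538
Weighted mean = 3158200 / 2538 = 1244.3656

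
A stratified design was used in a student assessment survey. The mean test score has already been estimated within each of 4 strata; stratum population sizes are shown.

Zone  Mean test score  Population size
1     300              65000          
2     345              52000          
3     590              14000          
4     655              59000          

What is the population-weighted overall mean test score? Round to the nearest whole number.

444

Σ Nₕ·x̄ₕ = 300×65000 + 345×52000 + 590×14000 + 655×59000
  = 19500000 + 17940000 + 8260000 + 38645000 = 84345000
Σ Nₕ = 65000 + 52000 + 14000 + 59000 = 190000
Overall mean = 84345000 / 190000 = 443.92105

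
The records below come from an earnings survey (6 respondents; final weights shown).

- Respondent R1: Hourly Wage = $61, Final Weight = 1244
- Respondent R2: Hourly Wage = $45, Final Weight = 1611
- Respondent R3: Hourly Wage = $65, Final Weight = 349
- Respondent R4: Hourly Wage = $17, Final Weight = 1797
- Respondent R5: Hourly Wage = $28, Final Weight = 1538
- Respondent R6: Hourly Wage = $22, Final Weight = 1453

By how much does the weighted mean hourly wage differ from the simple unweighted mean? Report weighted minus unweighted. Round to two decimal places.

Unweighted sum = 61 + 45 + 65 + 17 + 28 + 22 = 238
Unweighted mean = 238 / 6 = 39.666667
Weighted sum = 61×1244 + 45×1611 + 65×349 + 17×1797 + 28×1538 + 22×1453
  = 75884 + 72495 + 22685 + 30549 + 43064 + 31966 = 276643
Sum of weights = 1244 + 1611 + 349 + 1797 + 1538 + 1453 = 7992
Weighted mean = 276643 / 7992 = 34.61499
Difference (weighted minus unweighted) = -5.0516767

-5.05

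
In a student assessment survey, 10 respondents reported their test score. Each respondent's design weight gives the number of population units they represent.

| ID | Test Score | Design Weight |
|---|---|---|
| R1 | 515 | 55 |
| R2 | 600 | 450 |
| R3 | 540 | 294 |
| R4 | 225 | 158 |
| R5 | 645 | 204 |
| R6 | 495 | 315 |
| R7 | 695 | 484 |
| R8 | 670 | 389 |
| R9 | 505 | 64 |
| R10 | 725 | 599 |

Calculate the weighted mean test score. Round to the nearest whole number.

Weighted sum = 1843745
Sum of weights = 55 + 450 + 294 + 158 + 204 + 315 + 484 + 389 + 64 + 599 = 3012
Weighted mean = 1843745 / 3012 = 612.13313

612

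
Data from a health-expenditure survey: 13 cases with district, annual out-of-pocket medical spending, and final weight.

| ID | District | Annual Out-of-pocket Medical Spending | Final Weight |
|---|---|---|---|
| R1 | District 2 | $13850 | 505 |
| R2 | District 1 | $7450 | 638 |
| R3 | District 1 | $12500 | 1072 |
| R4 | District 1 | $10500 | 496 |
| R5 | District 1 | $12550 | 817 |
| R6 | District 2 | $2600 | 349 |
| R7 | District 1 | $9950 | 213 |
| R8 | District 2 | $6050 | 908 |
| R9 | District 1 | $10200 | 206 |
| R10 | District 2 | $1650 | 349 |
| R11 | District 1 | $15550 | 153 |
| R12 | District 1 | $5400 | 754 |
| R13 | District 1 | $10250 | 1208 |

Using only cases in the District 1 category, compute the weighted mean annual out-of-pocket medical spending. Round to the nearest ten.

District 1 rows: R2, R3, R4, R5, R7, R9, R11, R12, R13
Weighted sum = 7450×638 + 12500×1072 + 10500×496 + 12550×817 + 9950×213 + 10200×206 + 15550×153 + 5400×754 + 10250×1208
  = 4753100 + 13400000 + 5208000 + 10253350 + 2119350 + 2101200 + 2379150 + 4071600 + 12382000 = 56667750
Sum of weights = 638 + 1072 + 496 + 817 + 213 + 206 + 153 + 754 + 1208 = 5557
Weighted mean = 56667750 / 5557 = 10197.544

10200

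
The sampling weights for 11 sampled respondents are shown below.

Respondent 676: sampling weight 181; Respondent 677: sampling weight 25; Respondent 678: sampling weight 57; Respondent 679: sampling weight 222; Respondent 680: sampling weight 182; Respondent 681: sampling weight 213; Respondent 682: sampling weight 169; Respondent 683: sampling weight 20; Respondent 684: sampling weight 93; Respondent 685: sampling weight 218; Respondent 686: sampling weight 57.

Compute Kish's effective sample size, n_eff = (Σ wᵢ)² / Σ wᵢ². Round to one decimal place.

Σ wᵢ = 181 + 25 + 57 + 222 + 182 + 213 + 169 + 20 + 93 + 218 + 57 = 1437
Σ wᵢ² = 252795
n_eff = 1437² / 252795 = 2064969 / 252795 = 8.1685516

8.2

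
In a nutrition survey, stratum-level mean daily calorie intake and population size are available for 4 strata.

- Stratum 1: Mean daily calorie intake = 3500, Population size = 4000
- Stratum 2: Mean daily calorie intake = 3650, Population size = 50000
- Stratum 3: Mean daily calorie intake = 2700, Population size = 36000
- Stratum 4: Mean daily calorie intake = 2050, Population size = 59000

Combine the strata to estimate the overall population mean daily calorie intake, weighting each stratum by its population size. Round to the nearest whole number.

Σ Nₕ·x̄ₕ = 3500×4000 + 3650×50000 + 2700×36000 + 2050×59000
  = 14000000 + 182500000 + 97200000 + 120950000 = 414650000
Σ Nₕ = 4000 + 50000 + 36000 + 59000 = 149000
Overall mean = 414650000 / 149000 = 2782.8859

2783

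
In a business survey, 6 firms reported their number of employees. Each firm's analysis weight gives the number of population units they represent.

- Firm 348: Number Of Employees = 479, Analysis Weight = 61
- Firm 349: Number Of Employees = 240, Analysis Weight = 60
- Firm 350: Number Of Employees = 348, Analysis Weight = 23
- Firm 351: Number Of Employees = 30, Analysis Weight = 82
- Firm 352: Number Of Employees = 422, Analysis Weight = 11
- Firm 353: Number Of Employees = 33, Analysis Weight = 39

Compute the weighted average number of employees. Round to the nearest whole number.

217

Weighted sum = 479×61 + 240×60 + 348×23 + 30×82 + 422×11 + 33×39
  = 29219 + 14400 + 8004 + 2460 + 4642 + 1287 = 60012
Sum of weights = 276
Weighted mean = 60012 / 276 = 217.43478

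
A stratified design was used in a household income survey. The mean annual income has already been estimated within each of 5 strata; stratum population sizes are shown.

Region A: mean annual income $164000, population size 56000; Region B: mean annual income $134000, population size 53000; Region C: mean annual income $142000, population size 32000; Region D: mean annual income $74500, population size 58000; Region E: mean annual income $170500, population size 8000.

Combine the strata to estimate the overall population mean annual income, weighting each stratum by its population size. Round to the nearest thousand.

Σ Nₕ·x̄ₕ = 164000×56000 + 134000×53000 + 142000×32000 + 74500×58000 + 170500×8000
  = 9184000000 + 7102000000 + 4544000000 + 4321000000 + 1364000000 = 26515000000
Σ Nₕ = 56000 + 53000 + 32000 + 58000 + 8000 = 207000
Overall mean = 26515000000 / 207000 = 128091.79

128000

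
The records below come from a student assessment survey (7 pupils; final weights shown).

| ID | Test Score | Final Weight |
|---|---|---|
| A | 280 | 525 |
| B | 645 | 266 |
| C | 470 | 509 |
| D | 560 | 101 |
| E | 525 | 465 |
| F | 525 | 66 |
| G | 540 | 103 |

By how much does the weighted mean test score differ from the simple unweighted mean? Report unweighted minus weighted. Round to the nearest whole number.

40

Unweighted sum = 280 + 645 + 470 + 560 + 525 + 525 + 540 = 3545
Unweighted mean = 3545 / 7 = 506.42857
Weighted sum = 280×525 + 645×266 + 470×509 + 560×101 + 525×465 + 525×66 + 540×103
  = 147000 + 171570 + 239230 + 56560 + 244125 + 34650 + 55620 = 948755
Sum of weights = 525 + 266 + 509 + 101 + 465 + 66 + 103 = 2035
Weighted mean = 948755 / 2035 = 466.21867
Difference (unweighted minus weighted) = 40.209898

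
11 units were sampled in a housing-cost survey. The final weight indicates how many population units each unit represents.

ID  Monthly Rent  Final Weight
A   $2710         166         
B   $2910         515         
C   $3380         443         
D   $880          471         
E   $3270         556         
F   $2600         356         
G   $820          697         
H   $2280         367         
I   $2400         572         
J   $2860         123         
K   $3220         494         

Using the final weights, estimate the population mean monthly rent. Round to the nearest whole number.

2380

Weighted sum = 2710×166 + 2910×515 + 3380×443 + 880×471 + 3270×556 + 2600×356 + 820×697 + 2280×367 + 2400×572 + 2860×123 + 3220×494
  = 449860 + 1498650 + 1497340 + 414480 + 1818120 + 925600 + 571540 + 836760 + 1372800 + 351780 + 1590680 = 11327610
Sum of weights = 166 + 515 + 443 + 471 + 556 + 356 + 697 + 367 + 572 + 123 + 494 = 4760
Weighted mean = 11327610 / 4760 = 2379.75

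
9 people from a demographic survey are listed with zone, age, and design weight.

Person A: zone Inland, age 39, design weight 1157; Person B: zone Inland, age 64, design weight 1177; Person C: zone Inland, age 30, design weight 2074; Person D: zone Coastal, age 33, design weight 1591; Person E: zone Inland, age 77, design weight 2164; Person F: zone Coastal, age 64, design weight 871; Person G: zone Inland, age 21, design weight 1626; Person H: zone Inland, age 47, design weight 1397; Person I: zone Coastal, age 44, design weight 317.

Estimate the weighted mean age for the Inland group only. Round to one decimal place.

Inland rows: A, B, C, E, G, H
Weighted sum = 39×1157 + 64×1177 + 30×2074 + 77×2164 + 21×1626 + 47×1397
  = 45123 + 75328 + 62220 + 166628 + 34146 + 65659 = 449104
Sum of weights = 1157 + 1177 + 2074 + 2164 + 1626 + 1397 = 9595
Weighted mean = 449104 / 9595 = 46.806045

46.8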